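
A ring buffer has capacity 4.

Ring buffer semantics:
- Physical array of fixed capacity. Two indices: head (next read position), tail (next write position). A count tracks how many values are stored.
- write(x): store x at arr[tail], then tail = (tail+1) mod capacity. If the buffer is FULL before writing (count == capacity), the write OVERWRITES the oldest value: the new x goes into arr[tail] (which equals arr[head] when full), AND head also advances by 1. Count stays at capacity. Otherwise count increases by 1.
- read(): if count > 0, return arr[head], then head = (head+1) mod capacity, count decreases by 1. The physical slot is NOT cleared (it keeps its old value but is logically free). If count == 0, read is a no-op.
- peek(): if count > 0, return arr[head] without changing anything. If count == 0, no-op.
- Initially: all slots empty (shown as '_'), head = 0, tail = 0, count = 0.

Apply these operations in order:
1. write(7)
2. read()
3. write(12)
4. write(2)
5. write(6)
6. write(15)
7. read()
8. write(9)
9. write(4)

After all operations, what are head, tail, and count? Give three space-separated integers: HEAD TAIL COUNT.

After op 1 (write(7)): arr=[7 _ _ _] head=0 tail=1 count=1
After op 2 (read()): arr=[7 _ _ _] head=1 tail=1 count=0
After op 3 (write(12)): arr=[7 12 _ _] head=1 tail=2 count=1
After op 4 (write(2)): arr=[7 12 2 _] head=1 tail=3 count=2
After op 5 (write(6)): arr=[7 12 2 6] head=1 tail=0 count=3
After op 6 (write(15)): arr=[15 12 2 6] head=1 tail=1 count=4
After op 7 (read()): arr=[15 12 2 6] head=2 tail=1 count=3
After op 8 (write(9)): arr=[15 9 2 6] head=2 tail=2 count=4
After op 9 (write(4)): arr=[15 9 4 6] head=3 tail=3 count=4

Answer: 3 3 4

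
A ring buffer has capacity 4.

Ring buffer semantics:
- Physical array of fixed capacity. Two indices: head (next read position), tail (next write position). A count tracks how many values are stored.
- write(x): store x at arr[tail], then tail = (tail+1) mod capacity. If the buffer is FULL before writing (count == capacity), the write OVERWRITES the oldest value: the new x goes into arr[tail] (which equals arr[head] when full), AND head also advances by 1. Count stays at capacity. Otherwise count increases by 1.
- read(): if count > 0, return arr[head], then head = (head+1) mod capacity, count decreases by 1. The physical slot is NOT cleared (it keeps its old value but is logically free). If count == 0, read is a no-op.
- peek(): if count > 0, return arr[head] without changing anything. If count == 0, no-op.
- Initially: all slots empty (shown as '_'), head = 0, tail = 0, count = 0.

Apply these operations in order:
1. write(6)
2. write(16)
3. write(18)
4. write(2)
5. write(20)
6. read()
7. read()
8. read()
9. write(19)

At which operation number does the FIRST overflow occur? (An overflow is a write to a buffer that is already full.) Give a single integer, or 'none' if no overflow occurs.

After op 1 (write(6)): arr=[6 _ _ _] head=0 tail=1 count=1
After op 2 (write(16)): arr=[6 16 _ _] head=0 tail=2 count=2
After op 3 (write(18)): arr=[6 16 18 _] head=0 tail=3 count=3
After op 4 (write(2)): arr=[6 16 18 2] head=0 tail=0 count=4
After op 5 (write(20)): arr=[20 16 18 2] head=1 tail=1 count=4
After op 6 (read()): arr=[20 16 18 2] head=2 tail=1 count=3
After op 7 (read()): arr=[20 16 18 2] head=3 tail=1 count=2
After op 8 (read()): arr=[20 16 18 2] head=0 tail=1 count=1
After op 9 (write(19)): arr=[20 19 18 2] head=0 tail=2 count=2

Answer: 5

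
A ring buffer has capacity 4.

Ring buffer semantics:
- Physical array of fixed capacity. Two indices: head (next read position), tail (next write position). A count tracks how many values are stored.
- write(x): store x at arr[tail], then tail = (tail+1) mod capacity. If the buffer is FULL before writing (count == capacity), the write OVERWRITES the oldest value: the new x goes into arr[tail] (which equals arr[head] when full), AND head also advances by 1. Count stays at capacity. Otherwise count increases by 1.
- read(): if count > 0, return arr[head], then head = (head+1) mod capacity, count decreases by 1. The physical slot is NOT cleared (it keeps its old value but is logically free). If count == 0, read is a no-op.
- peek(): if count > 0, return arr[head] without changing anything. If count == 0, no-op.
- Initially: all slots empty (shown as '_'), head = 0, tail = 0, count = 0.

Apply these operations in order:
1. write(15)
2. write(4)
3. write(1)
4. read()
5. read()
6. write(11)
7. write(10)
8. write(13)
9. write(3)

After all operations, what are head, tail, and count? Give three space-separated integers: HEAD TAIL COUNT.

After op 1 (write(15)): arr=[15 _ _ _] head=0 tail=1 count=1
After op 2 (write(4)): arr=[15 4 _ _] head=0 tail=2 count=2
After op 3 (write(1)): arr=[15 4 1 _] head=0 tail=3 count=3
After op 4 (read()): arr=[15 4 1 _] head=1 tail=3 count=2
After op 5 (read()): arr=[15 4 1 _] head=2 tail=3 count=1
After op 6 (write(11)): arr=[15 4 1 11] head=2 tail=0 count=2
After op 7 (write(10)): arr=[10 4 1 11] head=2 tail=1 count=3
After op 8 (write(13)): arr=[10 13 1 11] head=2 tail=2 count=4
After op 9 (write(3)): arr=[10 13 3 11] head=3 tail=3 count=4

Answer: 3 3 4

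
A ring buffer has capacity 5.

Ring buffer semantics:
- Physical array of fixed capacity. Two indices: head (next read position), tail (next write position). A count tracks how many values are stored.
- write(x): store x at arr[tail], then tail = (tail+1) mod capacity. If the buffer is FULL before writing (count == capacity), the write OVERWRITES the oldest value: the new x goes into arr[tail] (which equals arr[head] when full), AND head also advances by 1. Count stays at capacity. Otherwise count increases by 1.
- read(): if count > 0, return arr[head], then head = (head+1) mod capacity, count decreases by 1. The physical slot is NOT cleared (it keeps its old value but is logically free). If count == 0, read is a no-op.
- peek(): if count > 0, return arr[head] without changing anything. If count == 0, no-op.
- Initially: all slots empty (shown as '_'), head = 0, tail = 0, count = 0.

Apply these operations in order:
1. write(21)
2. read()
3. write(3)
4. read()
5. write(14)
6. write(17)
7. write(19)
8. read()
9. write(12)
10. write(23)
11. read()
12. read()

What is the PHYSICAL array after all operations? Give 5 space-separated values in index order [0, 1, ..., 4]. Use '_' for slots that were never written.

Answer: 12 23 14 17 19

Derivation:
After op 1 (write(21)): arr=[21 _ _ _ _] head=0 tail=1 count=1
After op 2 (read()): arr=[21 _ _ _ _] head=1 tail=1 count=0
After op 3 (write(3)): arr=[21 3 _ _ _] head=1 tail=2 count=1
After op 4 (read()): arr=[21 3 _ _ _] head=2 tail=2 count=0
After op 5 (write(14)): arr=[21 3 14 _ _] head=2 tail=3 count=1
After op 6 (write(17)): arr=[21 3 14 17 _] head=2 tail=4 count=2
After op 7 (write(19)): arr=[21 3 14 17 19] head=2 tail=0 count=3
After op 8 (read()): arr=[21 3 14 17 19] head=3 tail=0 count=2
After op 9 (write(12)): arr=[12 3 14 17 19] head=3 tail=1 count=3
After op 10 (write(23)): arr=[12 23 14 17 19] head=3 tail=2 count=4
After op 11 (read()): arr=[12 23 14 17 19] head=4 tail=2 count=3
After op 12 (read()): arr=[12 23 14 17 19] head=0 tail=2 count=2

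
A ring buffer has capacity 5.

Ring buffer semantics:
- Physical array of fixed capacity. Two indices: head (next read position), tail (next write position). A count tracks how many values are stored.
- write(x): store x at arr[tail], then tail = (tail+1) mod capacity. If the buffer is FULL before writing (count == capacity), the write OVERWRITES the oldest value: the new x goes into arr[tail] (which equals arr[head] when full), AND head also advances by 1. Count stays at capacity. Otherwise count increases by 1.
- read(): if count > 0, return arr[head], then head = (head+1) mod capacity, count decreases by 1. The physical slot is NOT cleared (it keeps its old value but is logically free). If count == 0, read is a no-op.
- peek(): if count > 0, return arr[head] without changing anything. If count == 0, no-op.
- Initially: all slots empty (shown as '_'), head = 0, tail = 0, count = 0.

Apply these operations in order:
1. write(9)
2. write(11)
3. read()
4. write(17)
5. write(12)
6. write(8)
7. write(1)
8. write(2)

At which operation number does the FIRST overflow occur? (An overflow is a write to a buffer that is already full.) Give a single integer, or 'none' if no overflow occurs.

Answer: 8

Derivation:
After op 1 (write(9)): arr=[9 _ _ _ _] head=0 tail=1 count=1
After op 2 (write(11)): arr=[9 11 _ _ _] head=0 tail=2 count=2
After op 3 (read()): arr=[9 11 _ _ _] head=1 tail=2 count=1
After op 4 (write(17)): arr=[9 11 17 _ _] head=1 tail=3 count=2
After op 5 (write(12)): arr=[9 11 17 12 _] head=1 tail=4 count=3
After op 6 (write(8)): arr=[9 11 17 12 8] head=1 tail=0 count=4
After op 7 (write(1)): arr=[1 11 17 12 8] head=1 tail=1 count=5
After op 8 (write(2)): arr=[1 2 17 12 8] head=2 tail=2 count=5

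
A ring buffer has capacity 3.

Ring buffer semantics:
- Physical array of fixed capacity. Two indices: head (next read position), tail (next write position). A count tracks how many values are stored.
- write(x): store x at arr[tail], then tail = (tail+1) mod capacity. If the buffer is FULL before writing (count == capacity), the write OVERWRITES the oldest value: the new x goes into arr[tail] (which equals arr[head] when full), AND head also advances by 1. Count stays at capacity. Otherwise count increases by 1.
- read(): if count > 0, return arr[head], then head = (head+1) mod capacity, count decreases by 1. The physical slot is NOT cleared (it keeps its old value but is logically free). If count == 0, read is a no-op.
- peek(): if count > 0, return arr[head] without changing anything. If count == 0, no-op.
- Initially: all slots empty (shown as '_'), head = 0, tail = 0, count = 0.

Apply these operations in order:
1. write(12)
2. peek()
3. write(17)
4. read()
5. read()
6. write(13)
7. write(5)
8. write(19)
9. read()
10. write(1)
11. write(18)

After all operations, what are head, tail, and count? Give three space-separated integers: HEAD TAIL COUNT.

After op 1 (write(12)): arr=[12 _ _] head=0 tail=1 count=1
After op 2 (peek()): arr=[12 _ _] head=0 tail=1 count=1
After op 3 (write(17)): arr=[12 17 _] head=0 tail=2 count=2
After op 4 (read()): arr=[12 17 _] head=1 tail=2 count=1
After op 5 (read()): arr=[12 17 _] head=2 tail=2 count=0
After op 6 (write(13)): arr=[12 17 13] head=2 tail=0 count=1
After op 7 (write(5)): arr=[5 17 13] head=2 tail=1 count=2
After op 8 (write(19)): arr=[5 19 13] head=2 tail=2 count=3
After op 9 (read()): arr=[5 19 13] head=0 tail=2 count=2
After op 10 (write(1)): arr=[5 19 1] head=0 tail=0 count=3
After op 11 (write(18)): arr=[18 19 1] head=1 tail=1 count=3

Answer: 1 1 3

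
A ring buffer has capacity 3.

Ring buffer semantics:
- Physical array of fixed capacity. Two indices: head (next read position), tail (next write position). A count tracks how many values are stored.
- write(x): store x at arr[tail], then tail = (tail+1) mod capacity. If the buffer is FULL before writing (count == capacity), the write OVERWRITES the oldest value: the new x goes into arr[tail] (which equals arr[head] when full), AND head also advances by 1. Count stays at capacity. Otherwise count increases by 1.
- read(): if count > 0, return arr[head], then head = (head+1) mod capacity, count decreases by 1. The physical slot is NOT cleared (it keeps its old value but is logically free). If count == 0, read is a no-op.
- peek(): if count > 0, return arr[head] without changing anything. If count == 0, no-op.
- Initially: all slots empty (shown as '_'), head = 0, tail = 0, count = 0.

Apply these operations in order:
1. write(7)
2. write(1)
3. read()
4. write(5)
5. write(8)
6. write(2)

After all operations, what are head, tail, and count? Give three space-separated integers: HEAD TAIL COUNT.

Answer: 2 2 3

Derivation:
After op 1 (write(7)): arr=[7 _ _] head=0 tail=1 count=1
After op 2 (write(1)): arr=[7 1 _] head=0 tail=2 count=2
After op 3 (read()): arr=[7 1 _] head=1 tail=2 count=1
After op 4 (write(5)): arr=[7 1 5] head=1 tail=0 count=2
After op 5 (write(8)): arr=[8 1 5] head=1 tail=1 count=3
After op 6 (write(2)): arr=[8 2 5] head=2 tail=2 count=3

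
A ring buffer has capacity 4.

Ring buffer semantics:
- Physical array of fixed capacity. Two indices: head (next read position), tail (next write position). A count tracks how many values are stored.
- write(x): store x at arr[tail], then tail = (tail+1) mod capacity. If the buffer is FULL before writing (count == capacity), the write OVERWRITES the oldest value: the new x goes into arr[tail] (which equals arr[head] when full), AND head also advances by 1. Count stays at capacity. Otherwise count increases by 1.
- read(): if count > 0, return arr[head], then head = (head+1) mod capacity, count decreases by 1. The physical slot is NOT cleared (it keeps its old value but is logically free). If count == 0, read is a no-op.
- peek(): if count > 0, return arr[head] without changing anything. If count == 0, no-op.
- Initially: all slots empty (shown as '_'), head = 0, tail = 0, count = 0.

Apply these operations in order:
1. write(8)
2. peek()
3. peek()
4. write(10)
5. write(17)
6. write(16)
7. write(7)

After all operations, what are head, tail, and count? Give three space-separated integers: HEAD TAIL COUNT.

Answer: 1 1 4

Derivation:
After op 1 (write(8)): arr=[8 _ _ _] head=0 tail=1 count=1
After op 2 (peek()): arr=[8 _ _ _] head=0 tail=1 count=1
After op 3 (peek()): arr=[8 _ _ _] head=0 tail=1 count=1
After op 4 (write(10)): arr=[8 10 _ _] head=0 tail=2 count=2
After op 5 (write(17)): arr=[8 10 17 _] head=0 tail=3 count=3
After op 6 (write(16)): arr=[8 10 17 16] head=0 tail=0 count=4
After op 7 (write(7)): arr=[7 10 17 16] head=1 tail=1 count=4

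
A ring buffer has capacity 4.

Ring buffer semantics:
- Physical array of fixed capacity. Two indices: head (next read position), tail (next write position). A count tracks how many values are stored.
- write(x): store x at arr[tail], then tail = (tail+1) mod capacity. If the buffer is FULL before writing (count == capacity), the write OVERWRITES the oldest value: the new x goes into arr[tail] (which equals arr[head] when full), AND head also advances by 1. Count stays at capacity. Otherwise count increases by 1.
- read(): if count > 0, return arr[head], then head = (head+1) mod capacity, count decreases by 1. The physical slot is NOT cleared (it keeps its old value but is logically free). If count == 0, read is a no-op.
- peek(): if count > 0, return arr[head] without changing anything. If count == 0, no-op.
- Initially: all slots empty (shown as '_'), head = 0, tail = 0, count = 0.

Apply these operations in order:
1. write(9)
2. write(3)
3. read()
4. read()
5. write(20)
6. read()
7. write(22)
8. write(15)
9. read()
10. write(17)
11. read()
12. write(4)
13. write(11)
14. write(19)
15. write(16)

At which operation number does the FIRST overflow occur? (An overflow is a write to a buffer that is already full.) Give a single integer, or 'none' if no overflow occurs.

Answer: 15

Derivation:
After op 1 (write(9)): arr=[9 _ _ _] head=0 tail=1 count=1
After op 2 (write(3)): arr=[9 3 _ _] head=0 tail=2 count=2
After op 3 (read()): arr=[9 3 _ _] head=1 tail=2 count=1
After op 4 (read()): arr=[9 3 _ _] head=2 tail=2 count=0
After op 5 (write(20)): arr=[9 3 20 _] head=2 tail=3 count=1
After op 6 (read()): arr=[9 3 20 _] head=3 tail=3 count=0
After op 7 (write(22)): arr=[9 3 20 22] head=3 tail=0 count=1
After op 8 (write(15)): arr=[15 3 20 22] head=3 tail=1 count=2
After op 9 (read()): arr=[15 3 20 22] head=0 tail=1 count=1
After op 10 (write(17)): arr=[15 17 20 22] head=0 tail=2 count=2
After op 11 (read()): arr=[15 17 20 22] head=1 tail=2 count=1
After op 12 (write(4)): arr=[15 17 4 22] head=1 tail=3 count=2
After op 13 (write(11)): arr=[15 17 4 11] head=1 tail=0 count=3
After op 14 (write(19)): arr=[19 17 4 11] head=1 tail=1 count=4
After op 15 (write(16)): arr=[19 16 4 11] head=2 tail=2 count=4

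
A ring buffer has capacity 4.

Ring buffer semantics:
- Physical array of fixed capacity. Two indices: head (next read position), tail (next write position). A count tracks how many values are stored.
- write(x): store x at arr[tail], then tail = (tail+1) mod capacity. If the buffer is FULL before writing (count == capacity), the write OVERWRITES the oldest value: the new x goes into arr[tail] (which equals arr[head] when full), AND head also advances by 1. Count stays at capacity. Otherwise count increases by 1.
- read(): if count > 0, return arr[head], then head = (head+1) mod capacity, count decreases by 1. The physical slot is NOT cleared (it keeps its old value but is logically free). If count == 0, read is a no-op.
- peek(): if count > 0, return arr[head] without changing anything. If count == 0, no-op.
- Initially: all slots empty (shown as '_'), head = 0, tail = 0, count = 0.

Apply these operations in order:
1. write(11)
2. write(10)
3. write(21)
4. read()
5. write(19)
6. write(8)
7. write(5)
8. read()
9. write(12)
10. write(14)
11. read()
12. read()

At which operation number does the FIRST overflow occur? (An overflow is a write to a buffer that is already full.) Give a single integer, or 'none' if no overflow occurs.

After op 1 (write(11)): arr=[11 _ _ _] head=0 tail=1 count=1
After op 2 (write(10)): arr=[11 10 _ _] head=0 tail=2 count=2
After op 3 (write(21)): arr=[11 10 21 _] head=0 tail=3 count=3
After op 4 (read()): arr=[11 10 21 _] head=1 tail=3 count=2
After op 5 (write(19)): arr=[11 10 21 19] head=1 tail=0 count=3
After op 6 (write(8)): arr=[8 10 21 19] head=1 tail=1 count=4
After op 7 (write(5)): arr=[8 5 21 19] head=2 tail=2 count=4
After op 8 (read()): arr=[8 5 21 19] head=3 tail=2 count=3
After op 9 (write(12)): arr=[8 5 12 19] head=3 tail=3 count=4
After op 10 (write(14)): arr=[8 5 12 14] head=0 tail=0 count=4
After op 11 (read()): arr=[8 5 12 14] head=1 tail=0 count=3
After op 12 (read()): arr=[8 5 12 14] head=2 tail=0 count=2

Answer: 7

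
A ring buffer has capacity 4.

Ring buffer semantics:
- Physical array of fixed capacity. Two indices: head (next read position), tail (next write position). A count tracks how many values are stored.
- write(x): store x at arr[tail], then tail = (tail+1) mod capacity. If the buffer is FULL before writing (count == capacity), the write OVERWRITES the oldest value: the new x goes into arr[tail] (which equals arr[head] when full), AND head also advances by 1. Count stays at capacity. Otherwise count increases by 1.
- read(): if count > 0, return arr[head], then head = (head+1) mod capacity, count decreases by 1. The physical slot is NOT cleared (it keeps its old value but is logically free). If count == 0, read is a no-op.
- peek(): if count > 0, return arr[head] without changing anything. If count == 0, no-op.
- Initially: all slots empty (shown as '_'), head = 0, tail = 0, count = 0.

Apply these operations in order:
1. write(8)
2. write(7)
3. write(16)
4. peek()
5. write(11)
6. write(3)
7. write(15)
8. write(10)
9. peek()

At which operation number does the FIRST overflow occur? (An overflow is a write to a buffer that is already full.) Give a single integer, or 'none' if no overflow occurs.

After op 1 (write(8)): arr=[8 _ _ _] head=0 tail=1 count=1
After op 2 (write(7)): arr=[8 7 _ _] head=0 tail=2 count=2
After op 3 (write(16)): arr=[8 7 16 _] head=0 tail=3 count=3
After op 4 (peek()): arr=[8 7 16 _] head=0 tail=3 count=3
After op 5 (write(11)): arr=[8 7 16 11] head=0 tail=0 count=4
After op 6 (write(3)): arr=[3 7 16 11] head=1 tail=1 count=4
After op 7 (write(15)): arr=[3 15 16 11] head=2 tail=2 count=4
After op 8 (write(10)): arr=[3 15 10 11] head=3 tail=3 count=4
After op 9 (peek()): arr=[3 15 10 11] head=3 tail=3 count=4

Answer: 6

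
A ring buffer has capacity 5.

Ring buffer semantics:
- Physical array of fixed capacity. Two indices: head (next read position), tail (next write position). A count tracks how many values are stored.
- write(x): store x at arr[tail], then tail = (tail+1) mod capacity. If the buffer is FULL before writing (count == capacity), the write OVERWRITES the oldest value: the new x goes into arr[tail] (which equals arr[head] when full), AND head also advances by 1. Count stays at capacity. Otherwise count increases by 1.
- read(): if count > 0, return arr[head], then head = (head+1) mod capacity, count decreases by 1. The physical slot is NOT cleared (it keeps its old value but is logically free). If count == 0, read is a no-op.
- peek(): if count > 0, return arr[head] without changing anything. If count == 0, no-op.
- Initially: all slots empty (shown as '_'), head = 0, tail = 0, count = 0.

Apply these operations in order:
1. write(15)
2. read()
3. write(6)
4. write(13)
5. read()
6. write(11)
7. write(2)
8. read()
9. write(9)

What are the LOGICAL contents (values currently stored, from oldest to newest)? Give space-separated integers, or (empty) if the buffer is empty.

Answer: 11 2 9

Derivation:
After op 1 (write(15)): arr=[15 _ _ _ _] head=0 tail=1 count=1
After op 2 (read()): arr=[15 _ _ _ _] head=1 tail=1 count=0
After op 3 (write(6)): arr=[15 6 _ _ _] head=1 tail=2 count=1
After op 4 (write(13)): arr=[15 6 13 _ _] head=1 tail=3 count=2
After op 5 (read()): arr=[15 6 13 _ _] head=2 tail=3 count=1
After op 6 (write(11)): arr=[15 6 13 11 _] head=2 tail=4 count=2
After op 7 (write(2)): arr=[15 6 13 11 2] head=2 tail=0 count=3
After op 8 (read()): arr=[15 6 13 11 2] head=3 tail=0 count=2
After op 9 (write(9)): arr=[9 6 13 11 2] head=3 tail=1 count=3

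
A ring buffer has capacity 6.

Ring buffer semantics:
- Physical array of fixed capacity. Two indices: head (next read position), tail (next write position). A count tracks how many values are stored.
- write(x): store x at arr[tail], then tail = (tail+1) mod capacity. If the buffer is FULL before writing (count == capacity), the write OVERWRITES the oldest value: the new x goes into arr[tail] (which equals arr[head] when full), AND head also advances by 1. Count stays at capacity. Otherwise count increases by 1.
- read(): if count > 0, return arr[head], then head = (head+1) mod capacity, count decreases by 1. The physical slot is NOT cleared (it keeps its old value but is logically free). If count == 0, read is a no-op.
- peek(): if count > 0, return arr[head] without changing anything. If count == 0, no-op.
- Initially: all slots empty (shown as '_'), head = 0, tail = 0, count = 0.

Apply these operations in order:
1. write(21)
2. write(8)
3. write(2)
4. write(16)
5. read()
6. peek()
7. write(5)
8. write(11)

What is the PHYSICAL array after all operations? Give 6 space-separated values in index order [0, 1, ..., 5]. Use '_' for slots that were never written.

Answer: 21 8 2 16 5 11

Derivation:
After op 1 (write(21)): arr=[21 _ _ _ _ _] head=0 tail=1 count=1
After op 2 (write(8)): arr=[21 8 _ _ _ _] head=0 tail=2 count=2
After op 3 (write(2)): arr=[21 8 2 _ _ _] head=0 tail=3 count=3
After op 4 (write(16)): arr=[21 8 2 16 _ _] head=0 tail=4 count=4
After op 5 (read()): arr=[21 8 2 16 _ _] head=1 tail=4 count=3
After op 6 (peek()): arr=[21 8 2 16 _ _] head=1 tail=4 count=3
After op 7 (write(5)): arr=[21 8 2 16 5 _] head=1 tail=5 count=4
After op 8 (write(11)): arr=[21 8 2 16 5 11] head=1 tail=0 count=5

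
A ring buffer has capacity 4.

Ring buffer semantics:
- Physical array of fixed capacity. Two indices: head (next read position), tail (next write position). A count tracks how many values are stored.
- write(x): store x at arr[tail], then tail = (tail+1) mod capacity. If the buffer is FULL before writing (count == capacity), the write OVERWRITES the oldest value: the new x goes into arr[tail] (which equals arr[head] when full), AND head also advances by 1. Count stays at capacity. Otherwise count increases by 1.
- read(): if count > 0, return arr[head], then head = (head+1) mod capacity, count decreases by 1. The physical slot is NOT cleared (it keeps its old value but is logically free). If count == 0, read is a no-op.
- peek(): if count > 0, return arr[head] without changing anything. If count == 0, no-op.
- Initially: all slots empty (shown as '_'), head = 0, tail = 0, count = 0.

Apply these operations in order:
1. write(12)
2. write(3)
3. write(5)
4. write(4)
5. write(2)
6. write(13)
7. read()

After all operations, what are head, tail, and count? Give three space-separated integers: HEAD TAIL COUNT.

After op 1 (write(12)): arr=[12 _ _ _] head=0 tail=1 count=1
After op 2 (write(3)): arr=[12 3 _ _] head=0 tail=2 count=2
After op 3 (write(5)): arr=[12 3 5 _] head=0 tail=3 count=3
After op 4 (write(4)): arr=[12 3 5 4] head=0 tail=0 count=4
After op 5 (write(2)): arr=[2 3 5 4] head=1 tail=1 count=4
After op 6 (write(13)): arr=[2 13 5 4] head=2 tail=2 count=4
After op 7 (read()): arr=[2 13 5 4] head=3 tail=2 count=3

Answer: 3 2 3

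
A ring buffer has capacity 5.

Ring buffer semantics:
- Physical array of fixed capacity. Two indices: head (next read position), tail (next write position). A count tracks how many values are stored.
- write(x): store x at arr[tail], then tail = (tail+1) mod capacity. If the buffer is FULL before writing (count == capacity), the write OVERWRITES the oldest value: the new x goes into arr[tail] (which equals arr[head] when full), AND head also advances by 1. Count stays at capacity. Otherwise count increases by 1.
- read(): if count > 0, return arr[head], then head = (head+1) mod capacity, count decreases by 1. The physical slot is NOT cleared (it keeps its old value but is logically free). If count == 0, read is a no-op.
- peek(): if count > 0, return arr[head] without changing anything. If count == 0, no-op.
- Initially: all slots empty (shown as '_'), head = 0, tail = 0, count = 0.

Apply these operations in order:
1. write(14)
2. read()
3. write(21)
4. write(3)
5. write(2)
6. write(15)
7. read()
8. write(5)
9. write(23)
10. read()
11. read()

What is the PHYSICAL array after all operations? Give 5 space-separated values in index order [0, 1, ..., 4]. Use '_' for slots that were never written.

After op 1 (write(14)): arr=[14 _ _ _ _] head=0 tail=1 count=1
After op 2 (read()): arr=[14 _ _ _ _] head=1 tail=1 count=0
After op 3 (write(21)): arr=[14 21 _ _ _] head=1 tail=2 count=1
After op 4 (write(3)): arr=[14 21 3 _ _] head=1 tail=3 count=2
After op 5 (write(2)): arr=[14 21 3 2 _] head=1 tail=4 count=3
After op 6 (write(15)): arr=[14 21 3 2 15] head=1 tail=0 count=4
After op 7 (read()): arr=[14 21 3 2 15] head=2 tail=0 count=3
After op 8 (write(5)): arr=[5 21 3 2 15] head=2 tail=1 count=4
After op 9 (write(23)): arr=[5 23 3 2 15] head=2 tail=2 count=5
After op 10 (read()): arr=[5 23 3 2 15] head=3 tail=2 count=4
After op 11 (read()): arr=[5 23 3 2 15] head=4 tail=2 count=3

Answer: 5 23 3 2 15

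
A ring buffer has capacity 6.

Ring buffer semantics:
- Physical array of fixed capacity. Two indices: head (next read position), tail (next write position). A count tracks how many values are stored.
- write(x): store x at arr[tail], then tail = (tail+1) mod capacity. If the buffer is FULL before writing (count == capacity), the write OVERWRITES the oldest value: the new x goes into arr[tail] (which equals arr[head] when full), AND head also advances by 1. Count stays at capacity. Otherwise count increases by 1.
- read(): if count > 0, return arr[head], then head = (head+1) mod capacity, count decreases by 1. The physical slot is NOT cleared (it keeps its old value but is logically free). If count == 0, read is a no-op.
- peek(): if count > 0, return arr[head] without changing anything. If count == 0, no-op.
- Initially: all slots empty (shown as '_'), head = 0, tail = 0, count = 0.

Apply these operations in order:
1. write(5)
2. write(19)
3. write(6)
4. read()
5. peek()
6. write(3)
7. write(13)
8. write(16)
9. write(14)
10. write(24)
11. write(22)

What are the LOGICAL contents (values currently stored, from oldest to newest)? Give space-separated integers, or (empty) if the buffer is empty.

After op 1 (write(5)): arr=[5 _ _ _ _ _] head=0 tail=1 count=1
After op 2 (write(19)): arr=[5 19 _ _ _ _] head=0 tail=2 count=2
After op 3 (write(6)): arr=[5 19 6 _ _ _] head=0 tail=3 count=3
After op 4 (read()): arr=[5 19 6 _ _ _] head=1 tail=3 count=2
After op 5 (peek()): arr=[5 19 6 _ _ _] head=1 tail=3 count=2
After op 6 (write(3)): arr=[5 19 6 3 _ _] head=1 tail=4 count=3
After op 7 (write(13)): arr=[5 19 6 3 13 _] head=1 tail=5 count=4
After op 8 (write(16)): arr=[5 19 6 3 13 16] head=1 tail=0 count=5
After op 9 (write(14)): arr=[14 19 6 3 13 16] head=1 tail=1 count=6
After op 10 (write(24)): arr=[14 24 6 3 13 16] head=2 tail=2 count=6
After op 11 (write(22)): arr=[14 24 22 3 13 16] head=3 tail=3 count=6

Answer: 3 13 16 14 24 22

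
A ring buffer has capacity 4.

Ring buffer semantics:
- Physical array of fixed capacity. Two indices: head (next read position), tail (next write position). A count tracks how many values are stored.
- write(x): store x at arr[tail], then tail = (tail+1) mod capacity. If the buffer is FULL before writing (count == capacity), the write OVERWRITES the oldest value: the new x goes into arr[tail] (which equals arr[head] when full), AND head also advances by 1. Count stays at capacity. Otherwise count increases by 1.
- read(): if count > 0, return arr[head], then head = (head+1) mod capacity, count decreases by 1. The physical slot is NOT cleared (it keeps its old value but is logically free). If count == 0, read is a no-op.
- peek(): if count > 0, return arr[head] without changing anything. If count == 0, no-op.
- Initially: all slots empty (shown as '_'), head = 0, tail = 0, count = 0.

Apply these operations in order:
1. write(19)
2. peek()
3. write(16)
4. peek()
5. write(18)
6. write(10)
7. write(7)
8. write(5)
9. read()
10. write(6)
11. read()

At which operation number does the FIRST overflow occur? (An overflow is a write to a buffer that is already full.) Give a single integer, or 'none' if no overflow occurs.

Answer: 7

Derivation:
After op 1 (write(19)): arr=[19 _ _ _] head=0 tail=1 count=1
After op 2 (peek()): arr=[19 _ _ _] head=0 tail=1 count=1
After op 3 (write(16)): arr=[19 16 _ _] head=0 tail=2 count=2
After op 4 (peek()): arr=[19 16 _ _] head=0 tail=2 count=2
After op 5 (write(18)): arr=[19 16 18 _] head=0 tail=3 count=3
After op 6 (write(10)): arr=[19 16 18 10] head=0 tail=0 count=4
After op 7 (write(7)): arr=[7 16 18 10] head=1 tail=1 count=4
After op 8 (write(5)): arr=[7 5 18 10] head=2 tail=2 count=4
After op 9 (read()): arr=[7 5 18 10] head=3 tail=2 count=3
After op 10 (write(6)): arr=[7 5 6 10] head=3 tail=3 count=4
After op 11 (read()): arr=[7 5 6 10] head=0 tail=3 count=3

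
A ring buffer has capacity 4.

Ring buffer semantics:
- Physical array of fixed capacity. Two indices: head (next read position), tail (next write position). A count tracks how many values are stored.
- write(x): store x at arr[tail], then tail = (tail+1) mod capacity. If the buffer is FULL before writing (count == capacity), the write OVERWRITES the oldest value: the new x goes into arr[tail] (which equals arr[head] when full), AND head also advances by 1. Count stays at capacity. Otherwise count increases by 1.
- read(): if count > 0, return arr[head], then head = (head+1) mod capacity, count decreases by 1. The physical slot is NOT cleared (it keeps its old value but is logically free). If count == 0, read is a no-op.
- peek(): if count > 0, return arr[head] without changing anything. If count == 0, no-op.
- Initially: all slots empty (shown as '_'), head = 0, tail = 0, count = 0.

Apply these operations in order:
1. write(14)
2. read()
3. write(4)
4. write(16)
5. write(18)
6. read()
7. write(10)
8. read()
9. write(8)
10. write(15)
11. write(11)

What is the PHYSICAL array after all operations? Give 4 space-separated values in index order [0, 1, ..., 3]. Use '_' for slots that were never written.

After op 1 (write(14)): arr=[14 _ _ _] head=0 tail=1 count=1
After op 2 (read()): arr=[14 _ _ _] head=1 tail=1 count=0
After op 3 (write(4)): arr=[14 4 _ _] head=1 tail=2 count=1
After op 4 (write(16)): arr=[14 4 16 _] head=1 tail=3 count=2
After op 5 (write(18)): arr=[14 4 16 18] head=1 tail=0 count=3
After op 6 (read()): arr=[14 4 16 18] head=2 tail=0 count=2
After op 7 (write(10)): arr=[10 4 16 18] head=2 tail=1 count=3
After op 8 (read()): arr=[10 4 16 18] head=3 tail=1 count=2
After op 9 (write(8)): arr=[10 8 16 18] head=3 tail=2 count=3
After op 10 (write(15)): arr=[10 8 15 18] head=3 tail=3 count=4
After op 11 (write(11)): arr=[10 8 15 11] head=0 tail=0 count=4

Answer: 10 8 15 11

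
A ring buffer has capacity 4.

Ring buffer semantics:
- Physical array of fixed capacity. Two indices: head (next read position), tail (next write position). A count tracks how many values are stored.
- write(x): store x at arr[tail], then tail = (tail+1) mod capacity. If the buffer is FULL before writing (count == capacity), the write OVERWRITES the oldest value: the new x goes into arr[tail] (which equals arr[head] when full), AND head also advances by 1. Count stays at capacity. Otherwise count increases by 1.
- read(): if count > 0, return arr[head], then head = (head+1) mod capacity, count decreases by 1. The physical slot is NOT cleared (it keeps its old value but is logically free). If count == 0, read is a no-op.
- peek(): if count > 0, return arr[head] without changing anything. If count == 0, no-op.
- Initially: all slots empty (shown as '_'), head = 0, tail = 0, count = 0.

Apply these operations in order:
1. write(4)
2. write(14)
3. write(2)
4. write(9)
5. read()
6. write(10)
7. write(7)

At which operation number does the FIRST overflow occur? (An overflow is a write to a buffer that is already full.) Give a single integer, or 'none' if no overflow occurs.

Answer: 7

Derivation:
After op 1 (write(4)): arr=[4 _ _ _] head=0 tail=1 count=1
After op 2 (write(14)): arr=[4 14 _ _] head=0 tail=2 count=2
After op 3 (write(2)): arr=[4 14 2 _] head=0 tail=3 count=3
After op 4 (write(9)): arr=[4 14 2 9] head=0 tail=0 count=4
After op 5 (read()): arr=[4 14 2 9] head=1 tail=0 count=3
After op 6 (write(10)): arr=[10 14 2 9] head=1 tail=1 count=4
After op 7 (write(7)): arr=[10 7 2 9] head=2 tail=2 count=4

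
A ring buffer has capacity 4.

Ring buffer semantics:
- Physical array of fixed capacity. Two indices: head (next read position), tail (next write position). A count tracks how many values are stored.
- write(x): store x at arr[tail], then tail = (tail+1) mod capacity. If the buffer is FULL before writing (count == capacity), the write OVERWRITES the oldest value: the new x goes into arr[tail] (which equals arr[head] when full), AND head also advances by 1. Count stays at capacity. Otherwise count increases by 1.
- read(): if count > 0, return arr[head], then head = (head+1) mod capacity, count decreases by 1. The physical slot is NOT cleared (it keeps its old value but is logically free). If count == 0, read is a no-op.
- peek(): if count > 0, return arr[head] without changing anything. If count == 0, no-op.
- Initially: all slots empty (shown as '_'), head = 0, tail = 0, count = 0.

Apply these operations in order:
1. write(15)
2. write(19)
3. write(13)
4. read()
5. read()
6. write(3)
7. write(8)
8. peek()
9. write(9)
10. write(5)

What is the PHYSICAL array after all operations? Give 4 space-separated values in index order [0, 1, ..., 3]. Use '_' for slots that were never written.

Answer: 8 9 5 3

Derivation:
After op 1 (write(15)): arr=[15 _ _ _] head=0 tail=1 count=1
After op 2 (write(19)): arr=[15 19 _ _] head=0 tail=2 count=2
After op 3 (write(13)): arr=[15 19 13 _] head=0 tail=3 count=3
After op 4 (read()): arr=[15 19 13 _] head=1 tail=3 count=2
After op 5 (read()): arr=[15 19 13 _] head=2 tail=3 count=1
After op 6 (write(3)): arr=[15 19 13 3] head=2 tail=0 count=2
After op 7 (write(8)): arr=[8 19 13 3] head=2 tail=1 count=3
After op 8 (peek()): arr=[8 19 13 3] head=2 tail=1 count=3
After op 9 (write(9)): arr=[8 9 13 3] head=2 tail=2 count=4
After op 10 (write(5)): arr=[8 9 5 3] head=3 tail=3 count=4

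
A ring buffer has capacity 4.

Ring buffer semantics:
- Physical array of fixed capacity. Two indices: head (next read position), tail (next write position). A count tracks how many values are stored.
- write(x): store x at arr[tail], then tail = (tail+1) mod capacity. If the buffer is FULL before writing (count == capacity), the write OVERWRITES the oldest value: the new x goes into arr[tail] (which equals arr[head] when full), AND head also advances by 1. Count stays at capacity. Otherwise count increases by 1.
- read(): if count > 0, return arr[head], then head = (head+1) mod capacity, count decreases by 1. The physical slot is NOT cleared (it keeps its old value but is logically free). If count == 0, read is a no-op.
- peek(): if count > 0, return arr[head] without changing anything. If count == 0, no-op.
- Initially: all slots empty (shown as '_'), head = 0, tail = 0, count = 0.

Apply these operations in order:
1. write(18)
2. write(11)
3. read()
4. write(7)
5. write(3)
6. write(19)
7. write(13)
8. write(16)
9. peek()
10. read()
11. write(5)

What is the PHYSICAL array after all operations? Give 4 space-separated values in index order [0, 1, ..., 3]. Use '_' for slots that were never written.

Answer: 19 13 16 5

Derivation:
After op 1 (write(18)): arr=[18 _ _ _] head=0 tail=1 count=1
After op 2 (write(11)): arr=[18 11 _ _] head=0 tail=2 count=2
After op 3 (read()): arr=[18 11 _ _] head=1 tail=2 count=1
After op 4 (write(7)): arr=[18 11 7 _] head=1 tail=3 count=2
After op 5 (write(3)): arr=[18 11 7 3] head=1 tail=0 count=3
After op 6 (write(19)): arr=[19 11 7 3] head=1 tail=1 count=4
After op 7 (write(13)): arr=[19 13 7 3] head=2 tail=2 count=4
After op 8 (write(16)): arr=[19 13 16 3] head=3 tail=3 count=4
After op 9 (peek()): arr=[19 13 16 3] head=3 tail=3 count=4
After op 10 (read()): arr=[19 13 16 3] head=0 tail=3 count=3
After op 11 (write(5)): arr=[19 13 16 5] head=0 tail=0 count=4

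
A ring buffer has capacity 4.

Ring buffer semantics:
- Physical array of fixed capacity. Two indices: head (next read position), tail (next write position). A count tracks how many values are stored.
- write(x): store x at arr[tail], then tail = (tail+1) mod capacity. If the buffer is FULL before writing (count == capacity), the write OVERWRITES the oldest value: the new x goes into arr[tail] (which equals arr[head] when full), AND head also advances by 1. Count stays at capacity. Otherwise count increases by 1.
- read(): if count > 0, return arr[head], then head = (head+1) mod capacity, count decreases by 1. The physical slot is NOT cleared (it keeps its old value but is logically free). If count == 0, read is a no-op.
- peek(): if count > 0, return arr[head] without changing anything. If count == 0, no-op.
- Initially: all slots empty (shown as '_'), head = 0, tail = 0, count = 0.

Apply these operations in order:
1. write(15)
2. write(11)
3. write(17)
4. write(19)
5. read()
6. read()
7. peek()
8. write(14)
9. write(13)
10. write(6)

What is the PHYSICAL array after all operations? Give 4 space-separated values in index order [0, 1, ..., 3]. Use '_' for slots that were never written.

Answer: 14 13 6 19

Derivation:
After op 1 (write(15)): arr=[15 _ _ _] head=0 tail=1 count=1
After op 2 (write(11)): arr=[15 11 _ _] head=0 tail=2 count=2
After op 3 (write(17)): arr=[15 11 17 _] head=0 tail=3 count=3
After op 4 (write(19)): arr=[15 11 17 19] head=0 tail=0 count=4
After op 5 (read()): arr=[15 11 17 19] head=1 tail=0 count=3
After op 6 (read()): arr=[15 11 17 19] head=2 tail=0 count=2
After op 7 (peek()): arr=[15 11 17 19] head=2 tail=0 count=2
After op 8 (write(14)): arr=[14 11 17 19] head=2 tail=1 count=3
After op 9 (write(13)): arr=[14 13 17 19] head=2 tail=2 count=4
After op 10 (write(6)): arr=[14 13 6 19] head=3 tail=3 count=4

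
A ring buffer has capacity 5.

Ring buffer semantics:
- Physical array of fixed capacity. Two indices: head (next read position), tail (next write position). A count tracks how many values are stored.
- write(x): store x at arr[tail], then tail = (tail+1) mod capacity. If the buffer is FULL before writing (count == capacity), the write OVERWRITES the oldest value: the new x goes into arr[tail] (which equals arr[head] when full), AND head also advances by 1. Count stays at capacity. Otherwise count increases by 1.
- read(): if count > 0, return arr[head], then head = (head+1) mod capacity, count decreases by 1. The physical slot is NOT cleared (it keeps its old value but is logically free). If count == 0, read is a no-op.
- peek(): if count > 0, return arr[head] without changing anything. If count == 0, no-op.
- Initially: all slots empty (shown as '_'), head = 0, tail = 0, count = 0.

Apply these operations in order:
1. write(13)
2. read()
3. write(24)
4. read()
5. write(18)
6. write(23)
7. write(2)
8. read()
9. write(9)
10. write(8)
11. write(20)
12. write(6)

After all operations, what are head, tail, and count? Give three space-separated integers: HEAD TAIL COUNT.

Answer: 4 4 5

Derivation:
After op 1 (write(13)): arr=[13 _ _ _ _] head=0 tail=1 count=1
After op 2 (read()): arr=[13 _ _ _ _] head=1 tail=1 count=0
After op 3 (write(24)): arr=[13 24 _ _ _] head=1 tail=2 count=1
After op 4 (read()): arr=[13 24 _ _ _] head=2 tail=2 count=0
After op 5 (write(18)): arr=[13 24 18 _ _] head=2 tail=3 count=1
After op 6 (write(23)): arr=[13 24 18 23 _] head=2 tail=4 count=2
After op 7 (write(2)): arr=[13 24 18 23 2] head=2 tail=0 count=3
After op 8 (read()): arr=[13 24 18 23 2] head=3 tail=0 count=2
After op 9 (write(9)): arr=[9 24 18 23 2] head=3 tail=1 count=3
After op 10 (write(8)): arr=[9 8 18 23 2] head=3 tail=2 count=4
After op 11 (write(20)): arr=[9 8 20 23 2] head=3 tail=3 count=5
After op 12 (write(6)): arr=[9 8 20 6 2] head=4 tail=4 count=5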